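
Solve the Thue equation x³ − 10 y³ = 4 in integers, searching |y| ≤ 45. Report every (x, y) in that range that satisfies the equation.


The equation is x³ - 10y³ = 4. For fixed y, x³ = 10·y³ + 4, so a solution requires the RHS to be a perfect cube.
Strategy: iterate y from -45 to 45, compute RHS = 10·y³ + 4, and check whether it is a (positive or negative) perfect cube.
Check small values of y:
  y = 0: RHS = 4 is not a perfect cube.
  y = 1: RHS = 14 is not a perfect cube.
  y = -1: RHS = -6 is not a perfect cube.
  y = 2: RHS = 84 is not a perfect cube.
  y = -2: RHS = -76 is not a perfect cube.
  y = 3: RHS = 274 is not a perfect cube.
  y = -3: RHS = -266 is not a perfect cube.
Continuing the search up to |y| = 45 finds no solutions either.
No (x, y) in the scanned range satisfies the equation.

No integer solutions with |y| ≤ 45.


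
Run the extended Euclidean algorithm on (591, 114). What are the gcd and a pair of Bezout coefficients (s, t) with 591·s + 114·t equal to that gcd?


Euclidean algorithm on (591, 114) — divide until remainder is 0:
  591 = 5 · 114 + 21
  114 = 5 · 21 + 9
  21 = 2 · 9 + 3
  9 = 3 · 3 + 0
gcd(591, 114) = 3.
Track Bezout coefficients alongside the remainders: start with r₀ = 591 = a·1 + b·0 (s = 1, t = 0) and r₁ = 114 = a·0 + b·1 (s = 0, t = 1); each new remainder r_{k+1} = r_{k-1} − q_k·r_k inherits s_{k+1} = s_{k-1} − q_k·s_k, t_{k+1} = t_{k-1} − q_k·t_k, so r_k = a·s_k + b·t_k at every step:
  q = 5: r = 21, s = 1 − 5·0 = 1, t = 0 − 5·1 = -5  (check: 591·1 + 114·(-5) = 21)
  q = 5: r = 9, s = 0 − 5·1 = -5, t = 1 − 5·(-5) = 26  (check: 591·(-5) + 114·26 = 9)
  q = 2: r = 3, s = 1 − 2·(-5) = 11, t = -5 − 2·26 = -57  (check: 591·11 + 114·(-57) = 3)
The row with r = 3 (the gcd) gives the Bezout coefficients s = 11, t = -57.
Result: 591 · (11) + 114 · (-57) = 3.

gcd(591, 114) = 3; s = 11, t = -57 (check: 591·11 + 114·(-57) = 3).


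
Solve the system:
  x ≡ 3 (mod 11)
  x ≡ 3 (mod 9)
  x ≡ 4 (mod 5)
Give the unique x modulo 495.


Moduli 11, 9, 5 are pairwise coprime; by CRT there is a unique solution modulo M = 11 · 9 · 5 = 495.
Solve pairwise, accumulating the modulus:
  Start with x ≡ 3 (mod 11).
  Combine with x ≡ 3 (mod 9): since gcd(11, 9) = 1, we get a unique residue mod 99.
    Write x = 3 + 11·t and substitute into x ≡ 3 (mod 9): 11·t ≡ 3 − 3 = 0 (mod 9).
    Reduce coefficients mod 9: 2·t ≡ 0 (mod 9).
    The inverse of 2 mod 9 is 5 (since 2·5 = 10 = 1·9 + 1), so t ≡ 5·0 = 0 ≡ 0 (mod 9).
    Then x = 3 + 11·0 = 3, valid modulo lcm(11, 9) = 99: x ≡ 3 (mod 99).
  Combine with x ≡ 4 (mod 5): since gcd(99, 5) = 1, we get a unique residue mod 495.
    Write x = 3 + 99·t and substitute into x ≡ 4 (mod 5): 99·t ≡ 4 − 3 = 1 (mod 5).
    Reduce coefficients mod 5: 4·t ≡ 1 (mod 5).
    The inverse of 4 mod 5 is 4 (since 4·4 = 16 = 3·5 + 1), so t ≡ 4·1 = 4 ≡ 4 (mod 5).
    Then x = 3 + 99·4 = 399, valid modulo lcm(99, 5) = 495: x ≡ 399 (mod 495).
Verify: 399 mod 11 = 3 ✓, 399 mod 9 = 3 ✓, 399 mod 5 = 4 ✓.

x ≡ 399 (mod 495).


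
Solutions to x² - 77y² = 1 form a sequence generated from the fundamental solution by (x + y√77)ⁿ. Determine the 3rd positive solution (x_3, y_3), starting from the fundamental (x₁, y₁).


Step 1: Find the fundamental solution (x₁, y₁) of x² - 77y² = 1.
  Expand √77 as a continued fraction. a₀ = ⌊√77⌋ = 8; iterate m_{k+1} = d_k·a_k − m_k, d_{k+1} = (77 − m_{k+1}²)/d_k, a_{k+1} = ⌊(a₀ + m_{k+1})/d_{k+1}⌋ (starting m₀ = 0, d₀ = 1), with convergents p_k = a_k·p_{k-1} + p_{k-2}, q_k = a_k·q_{k-1} + q_{k-2} (p₋₁ = 1, q₋₁ = 0):
  k = 0: a₀ = 8; p₀/q₀ = 8/1; p₀² − 77·q₀² = 64 − 77 = -13.
  k = 1: m = 8, d = 13, a = ⌊(8 + 8)/13⌋ = 1; p/q = (1·8 + 1)/(1·1 + 0) = 9/1; p² − 77·q² = 81 − 77 = 4.
  k = 2: m = 5, d = 4, a = ⌊(8 + 5)/4⌋ = 3; p/q = (3·9 + 8)/(3·1 + 1) = 35/4; p² − 77·q² = 1225 − 1232 = -7.
  k = 3: m = 7, d = 7, a = ⌊(8 + 7)/7⌋ = 2; p/q = (2·35 + 9)/(2·4 + 1) = 79/9; p² − 77·q² = 6241 − 6237 = 4.
  k = 4: m = 7, d = 4, a = ⌊(8 + 7)/4⌋ = 3; p/q = (3·79 + 35)/(3·9 + 4) = 272/31; p² − 77·q² = 73984 − 73997 = -13.
  k = 5: m = 5, d = 13, a = ⌊(8 + 5)/13⌋ = 1; p/q = (1·272 + 79)/(1·31 + 9) = 351/40; p² − 77·q² = 123201 − 123200 = 1.
  The first convergent with p² − 77·q² = 1 gives the fundamental solution (x₁, y₁) = (351, 40).
Step 2: Apply the recurrence (x_{n+1}, y_{n+1}) = (x₁x_n + 77y₁y_n, x₁y_n + y₁x_n) repeatedly.
  From (x_1, y_1) = (351, 40): x_2 = 351·351 + 77·40·40 = 246401; y_2 = 351·40 + 40·351 = 28080.
  From (x_2, y_2) = (246401, 28080): x_3 = 351·246401 + 77·40·28080 = 172973151; y_3 = 351·28080 + 40·246401 = 19712120.
Step 3: Verify x_3² - 77·y_3² = 29919710966868801 - 29919710966868800 = 1 (should be 1). ✓

(x_1, y_1) = (351, 40); (x_3, y_3) = (172973151, 19712120).


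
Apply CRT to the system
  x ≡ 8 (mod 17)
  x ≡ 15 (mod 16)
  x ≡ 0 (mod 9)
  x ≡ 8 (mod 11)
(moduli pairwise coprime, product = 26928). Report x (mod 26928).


Product of moduli M = 17 · 16 · 9 · 11 = 26928.
Merge one congruence at a time:
  Start: x ≡ 8 (mod 17).
  Combine with x ≡ 15 (mod 16); new modulus lcm = 272.
    Write x = 8 + 17·t and substitute into x ≡ 15 (mod 16): 17·t ≡ 15 − 8 = 7 (mod 16).
    Reduce coefficients mod 16: 1·t ≡ 7 (mod 16).
    So t ≡ 7 (mod 16).
    Then x = 8 + 17·7 = 127, valid modulo lcm(17, 16) = 272: x ≡ 127 (mod 272).
  Combine with x ≡ 0 (mod 9); new modulus lcm = 2448.
    Write x = 127 + 272·t and substitute into x ≡ 0 (mod 9): 272·t ≡ 0 − 127 = -127 (mod 9).
    Reduce coefficients mod 9: 2·t ≡ 8 (mod 9).
    The inverse of 2 mod 9 is 5 (since 2·5 = 10 = 1·9 + 1), so t ≡ 5·8 = 40 ≡ 4 (mod 9).
    Then x = 127 + 272·4 = 1215, valid modulo lcm(272, 9) = 2448: x ≡ 1215 (mod 2448).
  Combine with x ≡ 8 (mod 11); new modulus lcm = 26928.
    Write x = 1215 + 2448·t and substitute into x ≡ 8 (mod 11): 2448·t ≡ 8 − 1215 = -1207 (mod 11).
    Reduce coefficients mod 11: 6·t ≡ 3 (mod 11).
    The inverse of 6 mod 11 is 2 (since 6·2 = 12 = 1·11 + 1), so t ≡ 2·3 = 6 ≡ 6 (mod 11).
    Then x = 1215 + 2448·6 = 15903, valid modulo lcm(2448, 11) = 26928: x ≡ 15903 (mod 26928).
Verify against each original: 15903 mod 17 = 8, 15903 mod 16 = 15, 15903 mod 9 = 0, 15903 mod 11 = 8.

x ≡ 15903 (mod 26928).


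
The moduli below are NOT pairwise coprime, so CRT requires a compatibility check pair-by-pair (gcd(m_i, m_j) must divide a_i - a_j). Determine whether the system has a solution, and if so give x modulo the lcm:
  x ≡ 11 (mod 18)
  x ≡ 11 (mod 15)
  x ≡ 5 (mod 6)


Moduli 18, 15, 6 are not pairwise coprime, so CRT works modulo lcm(m_i) when all pairwise compatibility conditions hold.
Pairwise compatibility: gcd(m_i, m_j) must divide a_i - a_j for every pair.
Merge one congruence at a time:
  Start: x ≡ 11 (mod 18).
  Combine with x ≡ 11 (mod 15): gcd(18, 15) = 3; 11 - 11 = 0, which IS divisible by 3, so compatible.
    Write x = 11 + 18·t and substitute into x ≡ 11 (mod 15): 18·t ≡ 11 − 11 = 0 (mod 15).
    Divide the congruence (and modulus) by g = 3: 6·t ≡ 0 (mod 5).
    Reduce coefficients mod 5: 1·t ≡ 0 (mod 5).
    So t ≡ 0 (mod 5).
    Then x = 11 + 18·0 = 11, valid modulo lcm(18, 15) = 90: x ≡ 11 (mod 90).
  Combine with x ≡ 5 (mod 6): gcd(90, 6) = 6; 5 - 11 = -6, which IS divisible by 6, so compatible.
    Write x = 11 + 90·t and substitute into x ≡ 5 (mod 6): 90·t ≡ 5 − 11 = -6 (mod 6).
    Divide the congruence (and modulus) by g = 6: 15·t ≡ -1 (mod 1).
    Modulo 1 every t works; take t = 0.
    Then x = 11 + 90·0 = 11, valid modulo lcm(90, 6) = 90: x ≡ 11 (mod 90).
Verify: 11 mod 18 = 11, 11 mod 15 = 11, 11 mod 6 = 5.

x ≡ 11 (mod 90).


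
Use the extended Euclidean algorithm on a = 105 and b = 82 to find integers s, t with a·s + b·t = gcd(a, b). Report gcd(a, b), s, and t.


Euclidean algorithm on (105, 82) — divide until remainder is 0:
  105 = 1 · 82 + 23
  82 = 3 · 23 + 13
  23 = 1 · 13 + 10
  13 = 1 · 10 + 3
  10 = 3 · 3 + 1
  3 = 3 · 1 + 0
gcd(105, 82) = 1.
Track Bezout coefficients alongside the remainders: start with r₀ = 105 = a·1 + b·0 (s = 1, t = 0) and r₁ = 82 = a·0 + b·1 (s = 0, t = 1); each new remainder r_{k+1} = r_{k-1} − q_k·r_k inherits s_{k+1} = s_{k-1} − q_k·s_k, t_{k+1} = t_{k-1} − q_k·t_k, so r_k = a·s_k + b·t_k at every step:
  q = 1: r = 23, s = 1 − 1·0 = 1, t = 0 − 1·1 = -1  (check: 105·1 + 82·(-1) = 23)
  q = 3: r = 13, s = 0 − 3·1 = -3, t = 1 − 3·(-1) = 4  (check: 105·(-3) + 82·4 = 13)
  q = 1: r = 10, s = 1 − 1·(-3) = 4, t = -1 − 1·4 = -5  (check: 105·4 + 82·(-5) = 10)
  q = 1: r = 3, s = -3 − 1·4 = -7, t = 4 − 1·(-5) = 9  (check: 105·(-7) + 82·9 = 3)
  q = 3: r = 1, s = 4 − 3·(-7) = 25, t = -5 − 3·9 = -32  (check: 105·25 + 82·(-32) = 1)
The row with r = 1 (the gcd) gives the Bezout coefficients s = 25, t = -32.
Result: 105 · (25) + 82 · (-32) = 1.

gcd(105, 82) = 1; s = 25, t = -32 (check: 105·25 + 82·(-32) = 1).


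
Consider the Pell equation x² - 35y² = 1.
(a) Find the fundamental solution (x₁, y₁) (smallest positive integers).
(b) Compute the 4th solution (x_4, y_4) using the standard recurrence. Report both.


Step 1: Find the fundamental solution (x₁, y₁) of x² - 35y² = 1.
  Expand √35 as a continued fraction. a₀ = ⌊√35⌋ = 5; iterate m_{k+1} = d_k·a_k − m_k, d_{k+1} = (35 − m_{k+1}²)/d_k, a_{k+1} = ⌊(a₀ + m_{k+1})/d_{k+1}⌋ (starting m₀ = 0, d₀ = 1), with convergents p_k = a_k·p_{k-1} + p_{k-2}, q_k = a_k·q_{k-1} + q_{k-2} (p₋₁ = 1, q₋₁ = 0):
  k = 0: a₀ = 5; p₀/q₀ = 5/1; p₀² − 35·q₀² = 25 − 35 = -10.
  k = 1: m = 5, d = 10, a = ⌊(5 + 5)/10⌋ = 1; p/q = (1·5 + 1)/(1·1 + 0) = 6/1; p² − 35·q² = 36 − 35 = 1.
  The first convergent with p² − 35·q² = 1 gives the fundamental solution (x₁, y₁) = (6, 1).
Step 2: Apply the recurrence (x_{n+1}, y_{n+1}) = (x₁x_n + 35y₁y_n, x₁y_n + y₁x_n) repeatedly.
  From (x_1, y_1) = (6, 1): x_2 = 6·6 + 35·1·1 = 71; y_2 = 6·1 + 1·6 = 12.
  From (x_2, y_2) = (71, 12): x_3 = 6·71 + 35·1·12 = 846; y_3 = 6·12 + 1·71 = 143.
  From (x_3, y_3) = (846, 143): x_4 = 6·846 + 35·1·143 = 10081; y_4 = 6·143 + 1·846 = 1704.
Step 3: Verify x_4² - 35·y_4² = 101626561 - 101626560 = 1 (should be 1). ✓

(x_1, y_1) = (6, 1); (x_4, y_4) = (10081, 1704).


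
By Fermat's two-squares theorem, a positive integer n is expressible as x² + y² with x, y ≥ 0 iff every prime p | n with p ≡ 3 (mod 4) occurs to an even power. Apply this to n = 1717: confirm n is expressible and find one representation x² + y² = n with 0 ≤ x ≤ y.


Step 1: Factor n = 1717 = 17 · 101.
Step 2: Check the mod-4 condition on each prime factor: 17 ≡ 1 (mod 4), exponent 1; 101 ≡ 1 (mod 4), exponent 1.
All primes ≡ 3 (mod 4) appear to even exponent (or don't appear), so by the two-squares theorem n IS expressible as a sum of two squares.
Step 3: Build a representation. Here n = 17 · 101 is a product of primes ≡ 1 (mod 4). Each prime p ≡ 1 (mod 4) is itself a sum of two squares; find a² by testing p − a² for a perfect square:
  17: 17 − 1² = 16 = 4² ⇒ 17 = 1² + 4².
  101: 101 − 1² = 100 = 10² ⇒ 101 = 1² + 10².
  Combine using the Brahmagupta–Fibonacci identity (a² + b²)(c² + d²) = (ac − bd)² + (ad + bc)² = (ac + bd)² + (ad − bc)²:
  17 · 101 = 1717: from (1² + 4²)(1² + 10²), take (1·1 − 4·10, 1·10 + 4·1) = (1 − 40, 10 + 4) = (-39, 14); dropping signs (only squares matter) gives (39, 14); check 39² + 14² = 1521 + 196 = 1717 ✓.
Step 4: Order so x ≤ y and verify: 14² + 39² = 196 + 1521 = 1717 = n. ✓

n = 1717 = 14² + 39² (one valid representation with x ≤ y).


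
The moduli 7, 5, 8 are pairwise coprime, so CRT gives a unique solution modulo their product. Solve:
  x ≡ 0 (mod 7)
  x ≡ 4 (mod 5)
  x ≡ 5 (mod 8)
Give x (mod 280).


Moduli 7, 5, 8 are pairwise coprime; by CRT there is a unique solution modulo M = 7 · 5 · 8 = 280.
Solve pairwise, accumulating the modulus:
  Start with x ≡ 0 (mod 7).
  Combine with x ≡ 4 (mod 5): since gcd(7, 5) = 1, we get a unique residue mod 35.
    Write x = 0 + 7·t and substitute into x ≡ 4 (mod 5): 7·t ≡ 4 − 0 = 4 (mod 5).
    Reduce coefficients mod 5: 2·t ≡ 4 (mod 5).
    The inverse of 2 mod 5 is 3 (since 2·3 = 6 = 1·5 + 1), so t ≡ 3·4 = 12 ≡ 2 (mod 5).
    Then x = 0 + 7·2 = 14, valid modulo lcm(7, 5) = 35: x ≡ 14 (mod 35).
  Combine with x ≡ 5 (mod 8): since gcd(35, 8) = 1, we get a unique residue mod 280.
    Write x = 14 + 35·t and substitute into x ≡ 5 (mod 8): 35·t ≡ 5 − 14 = -9 (mod 8).
    Reduce coefficients mod 8: 3·t ≡ 7 (mod 8).
    The inverse of 3 mod 8 is 3 (since 3·3 = 9 = 1·8 + 1), so t ≡ 3·7 = 21 ≡ 5 (mod 8).
    Then x = 14 + 35·5 = 189, valid modulo lcm(35, 8) = 280: x ≡ 189 (mod 280).
Verify: 189 mod 7 = 0 ✓, 189 mod 5 = 4 ✓, 189 mod 8 = 5 ✓.

x ≡ 189 (mod 280).


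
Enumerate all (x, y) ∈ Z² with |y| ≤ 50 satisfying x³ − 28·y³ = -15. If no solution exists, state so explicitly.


The equation is x³ - 28y³ = -15. For fixed y, x³ = 28·y³ − 15, so a solution requires the RHS to be a perfect cube.
Strategy: iterate y from -50 to 50, compute RHS = 28·y³ − 15, and check whether it is a (positive or negative) perfect cube.
Check small values of y:
  y = 0: RHS = -15 is not a perfect cube.
  y = 1: RHS = 13 is not a perfect cube.
  y = -1: RHS = -43 is not a perfect cube.
  y = 2: RHS = 209 is not a perfect cube.
  y = -2: RHS = -239 is not a perfect cube.
  y = 3: RHS = 741 is not a perfect cube.
  y = -3: RHS = -771 is not a perfect cube.
Continuing the search up to |y| = 50 finds no solutions either.
No (x, y) in the scanned range satisfies the equation.

No integer solutions with |y| ≤ 50.


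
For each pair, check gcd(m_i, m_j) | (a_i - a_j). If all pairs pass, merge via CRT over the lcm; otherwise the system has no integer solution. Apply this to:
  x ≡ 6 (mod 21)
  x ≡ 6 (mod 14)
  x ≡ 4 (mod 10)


Moduli 21, 14, 10 are not pairwise coprime, so CRT works modulo lcm(m_i) when all pairwise compatibility conditions hold.
Pairwise compatibility: gcd(m_i, m_j) must divide a_i - a_j for every pair.
Merge one congruence at a time:
  Start: x ≡ 6 (mod 21).
  Combine with x ≡ 6 (mod 14): gcd(21, 14) = 7; 6 - 6 = 0, which IS divisible by 7, so compatible.
    Write x = 6 + 21·t and substitute into x ≡ 6 (mod 14): 21·t ≡ 6 − 6 = 0 (mod 14).
    Divide the congruence (and modulus) by g = 7: 3·t ≡ 0 (mod 2).
    Reduce coefficients mod 2: 1·t ≡ 0 (mod 2).
    So t ≡ 0 (mod 2).
    Then x = 6 + 21·0 = 6, valid modulo lcm(21, 14) = 42: x ≡ 6 (mod 42).
  Combine with x ≡ 4 (mod 10): gcd(42, 10) = 2; 4 - 6 = -2, which IS divisible by 2, so compatible.
    Write x = 6 + 42·t and substitute into x ≡ 4 (mod 10): 42·t ≡ 4 − 6 = -2 (mod 10).
    Divide the congruence (and modulus) by g = 2: 21·t ≡ -1 (mod 5).
    Reduce coefficients mod 5: 1·t ≡ 4 (mod 5).
    So t ≡ 4 (mod 5).
    Then x = 6 + 42·4 = 174, valid modulo lcm(42, 10) = 210: x ≡ 174 (mod 210).
Verify: 174 mod 21 = 6, 174 mod 14 = 6, 174 mod 10 = 4.

x ≡ 174 (mod 210).


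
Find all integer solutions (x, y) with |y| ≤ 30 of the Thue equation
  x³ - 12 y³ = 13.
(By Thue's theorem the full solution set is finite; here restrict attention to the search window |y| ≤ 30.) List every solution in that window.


The equation is x³ - 12y³ = 13. For fixed y, x³ = 12·y³ + 13, so a solution requires the RHS to be a perfect cube.
Strategy: iterate y from -30 to 30, compute RHS = 12·y³ + 13, and check whether it is a (positive or negative) perfect cube.
Check small values of y:
  y = 0: RHS = 13 is not a perfect cube.
  y = 1: RHS = 25 is not a perfect cube.
  y = -1: RHS = 1 = (1)³ ⇒ x = 1 works.
  y = 2: RHS = 109 is not a perfect cube.
  y = -2: RHS = -83 is not a perfect cube.
  y = 3: RHS = 337 is not a perfect cube.
  y = -3: RHS = -311 is not a perfect cube.
Continuing the search up to |y| = 30 finds no further solutions beyond those listed.
Collected solutions: (1, -1).

Solutions (with |y| ≤ 30): (1, -1).


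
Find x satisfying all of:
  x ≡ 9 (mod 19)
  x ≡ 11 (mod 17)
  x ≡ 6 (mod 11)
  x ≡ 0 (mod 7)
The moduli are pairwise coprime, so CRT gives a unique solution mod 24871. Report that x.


Product of moduli M = 19 · 17 · 11 · 7 = 24871.
Merge one congruence at a time:
  Start: x ≡ 9 (mod 19).
  Combine with x ≡ 11 (mod 17); new modulus lcm = 323.
    Write x = 9 + 19·t and substitute into x ≡ 11 (mod 17): 19·t ≡ 11 − 9 = 2 (mod 17).
    Reduce coefficients mod 17: 2·t ≡ 2 (mod 17).
    The inverse of 2 mod 17 is 9 (since 2·9 = 18 = 1·17 + 1), so t ≡ 9·2 = 18 ≡ 1 (mod 17).
    Then x = 9 + 19·1 = 28, valid modulo lcm(19, 17) = 323: x ≡ 28 (mod 323).
  Combine with x ≡ 6 (mod 11); new modulus lcm = 3553.
    Write x = 28 + 323·t and substitute into x ≡ 6 (mod 11): 323·t ≡ 6 − 28 = -22 (mod 11).
    Reduce coefficients mod 11: 4·t ≡ 0 (mod 11).
    The inverse of 4 mod 11 is 3 (since 4·3 = 12 = 1·11 + 1), so t ≡ 3·0 = 0 ≡ 0 (mod 11).
    Then x = 28 + 323·0 = 28, valid modulo lcm(323, 11) = 3553: x ≡ 28 (mod 3553).
  Combine with x ≡ 0 (mod 7); new modulus lcm = 24871.
    Write x = 28 + 3553·t and substitute into x ≡ 0 (mod 7): 3553·t ≡ 0 − 28 = -28 (mod 7).
    Reduce coefficients mod 7: 4·t ≡ 0 (mod 7).
    The inverse of 4 mod 7 is 2 (since 4·2 = 8 = 1·7 + 1), so t ≡ 2·0 = 0 ≡ 0 (mod 7).
    Then x = 28 + 3553·0 = 28, valid modulo lcm(3553, 7) = 24871: x ≡ 28 (mod 24871).
Verify against each original: 28 mod 19 = 9, 28 mod 17 = 11, 28 mod 11 = 6, 28 mod 7 = 0.

x ≡ 28 (mod 24871).


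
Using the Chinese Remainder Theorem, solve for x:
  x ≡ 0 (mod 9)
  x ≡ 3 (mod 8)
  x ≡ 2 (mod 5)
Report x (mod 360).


Moduli 9, 8, 5 are pairwise coprime; by CRT there is a unique solution modulo M = 9 · 8 · 5 = 360.
Solve pairwise, accumulating the modulus:
  Start with x ≡ 0 (mod 9).
  Combine with x ≡ 3 (mod 8): since gcd(9, 8) = 1, we get a unique residue mod 72.
    Write x = 0 + 9·t and substitute into x ≡ 3 (mod 8): 9·t ≡ 3 − 0 = 3 (mod 8).
    Reduce coefficients mod 8: 1·t ≡ 3 (mod 8).
    So t ≡ 3 (mod 8).
    Then x = 0 + 9·3 = 27, valid modulo lcm(9, 8) = 72: x ≡ 27 (mod 72).
  Combine with x ≡ 2 (mod 5): since gcd(72, 5) = 1, we get a unique residue mod 360.
    Write x = 27 + 72·t and substitute into x ≡ 2 (mod 5): 72·t ≡ 2 − 27 = -25 (mod 5).
    Reduce coefficients mod 5: 2·t ≡ 0 (mod 5).
    The inverse of 2 mod 5 is 3 (since 2·3 = 6 = 1·5 + 1), so t ≡ 3·0 = 0 ≡ 0 (mod 5).
    Then x = 27 + 72·0 = 27, valid modulo lcm(72, 5) = 360: x ≡ 27 (mod 360).
Verify: 27 mod 9 = 0 ✓, 27 mod 8 = 3 ✓, 27 mod 5 = 2 ✓.

x ≡ 27 (mod 360).


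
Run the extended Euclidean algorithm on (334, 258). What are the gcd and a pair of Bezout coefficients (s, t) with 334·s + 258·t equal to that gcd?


Euclidean algorithm on (334, 258) — divide until remainder is 0:
  334 = 1 · 258 + 76
  258 = 3 · 76 + 30
  76 = 2 · 30 + 16
  30 = 1 · 16 + 14
  16 = 1 · 14 + 2
  14 = 7 · 2 + 0
gcd(334, 258) = 2.
Track Bezout coefficients alongside the remainders: start with r₀ = 334 = a·1 + b·0 (s = 1, t = 0) and r₁ = 258 = a·0 + b·1 (s = 0, t = 1); each new remainder r_{k+1} = r_{k-1} − q_k·r_k inherits s_{k+1} = s_{k-1} − q_k·s_k, t_{k+1} = t_{k-1} − q_k·t_k, so r_k = a·s_k + b·t_k at every step:
  q = 1: r = 76, s = 1 − 1·0 = 1, t = 0 − 1·1 = -1  (check: 334·1 + 258·(-1) = 76)
  q = 3: r = 30, s = 0 − 3·1 = -3, t = 1 − 3·(-1) = 4  (check: 334·(-3) + 258·4 = 30)
  q = 2: r = 16, s = 1 − 2·(-3) = 7, t = -1 − 2·4 = -9  (check: 334·7 + 258·(-9) = 16)
  q = 1: r = 14, s = -3 − 1·7 = -10, t = 4 − 1·(-9) = 13  (check: 334·(-10) + 258·13 = 14)
  q = 1: r = 2, s = 7 − 1·(-10) = 17, t = -9 − 1·13 = -22  (check: 334·17 + 258·(-22) = 2)
The row with r = 2 (the gcd) gives the Bezout coefficients s = 17, t = -22.
Result: 334 · (17) + 258 · (-22) = 2.

gcd(334, 258) = 2; s = 17, t = -22 (check: 334·17 + 258·(-22) = 2).


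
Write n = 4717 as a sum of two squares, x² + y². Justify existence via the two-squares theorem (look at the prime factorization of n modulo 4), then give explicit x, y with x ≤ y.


Step 1: Factor n = 4717 = 53 · 89.
Step 2: Check the mod-4 condition on each prime factor: 53 ≡ 1 (mod 4), exponent 1; 89 ≡ 1 (mod 4), exponent 1.
All primes ≡ 3 (mod 4) appear to even exponent (or don't appear), so by the two-squares theorem n IS expressible as a sum of two squares.
Step 3: Build a representation. Here n = 53 · 89 is a product of primes ≡ 1 (mod 4). Each prime p ≡ 1 (mod 4) is itself a sum of two squares; find a² by testing p − a² for a perfect square:
  53: 53 − 1² = 52, 53 − 2² = 49 = 7² ⇒ 53 = 2² + 7².
  89: 89 − 1² = 88, 89 − 2² = 85, 89 − 3² = 80, 89 − 4² = 73, 89 − 5² = 64 = 8² ⇒ 89 = 5² + 8².
  Combine using the Brahmagupta–Fibonacci identity (a² + b²)(c² + d²) = (ac − bd)² + (ad + bc)² = (ac + bd)² + (ad − bc)²:
  53 · 89 = 4717: from (2² + 7²)(5² + 8²), take (2·5 − 7·8, 2·8 + 7·5) = (10 − 56, 16 + 35) = (-46, 51); dropping signs (only squares matter) gives (46, 51); check 46² + 51² = 2116 + 2601 = 4717 ✓.
Step 4: Order so x ≤ y and verify: 46² + 51² = 2116 + 2601 = 4717 = n. ✓

n = 4717 = 46² + 51² (one valid representation with x ≤ y).


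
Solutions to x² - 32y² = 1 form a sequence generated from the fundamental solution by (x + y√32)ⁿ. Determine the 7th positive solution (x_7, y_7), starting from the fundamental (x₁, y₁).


Step 1: Find the fundamental solution (x₁, y₁) of x² - 32y² = 1.
  Expand √32 as a continued fraction. a₀ = ⌊√32⌋ = 5; iterate m_{k+1} = d_k·a_k − m_k, d_{k+1} = (32 − m_{k+1}²)/d_k, a_{k+1} = ⌊(a₀ + m_{k+1})/d_{k+1}⌋ (starting m₀ = 0, d₀ = 1), with convergents p_k = a_k·p_{k-1} + p_{k-2}, q_k = a_k·q_{k-1} + q_{k-2} (p₋₁ = 1, q₋₁ = 0):
  k = 0: a₀ = 5; p₀/q₀ = 5/1; p₀² − 32·q₀² = 25 − 32 = -7.
  k = 1: m = 5, d = 7, a = ⌊(5 + 5)/7⌋ = 1; p/q = (1·5 + 1)/(1·1 + 0) = 6/1; p² − 32·q² = 36 − 32 = 4.
  k = 2: m = 2, d = 4, a = ⌊(5 + 2)/4⌋ = 1; p/q = (1·6 + 5)/(1·1 + 1) = 11/2; p² − 32·q² = 121 − 128 = -7.
  k = 3: m = 2, d = 7, a = ⌊(5 + 2)/7⌋ = 1; p/q = (1·11 + 6)/(1·2 + 1) = 17/3; p² − 32·q² = 289 − 288 = 1.
  The first convergent with p² − 32·q² = 1 gives the fundamental solution (x₁, y₁) = (17, 3).
Step 2: Apply the recurrence (x_{n+1}, y_{n+1}) = (x₁x_n + 32y₁y_n, x₁y_n + y₁x_n) repeatedly.
  From (x_1, y_1) = (17, 3): x_2 = 17·17 + 32·3·3 = 577; y_2 = 17·3 + 3·17 = 102.
  From (x_2, y_2) = (577, 102): x_3 = 17·577 + 32·3·102 = 19601; y_3 = 17·102 + 3·577 = 3465.
  From (x_3, y_3) = (19601, 3465): x_4 = 17·19601 + 32·3·3465 = 665857; y_4 = 17·3465 + 3·19601 = 117708.
  From (x_4, y_4) = (665857, 117708): x_5 = 17·665857 + 32·3·117708 = 22619537; y_5 = 17·117708 + 3·665857 = 3998607.
  From (x_5, y_5) = (22619537, 3998607): x_6 = 17·22619537 + 32·3·3998607 = 768398401; y_6 = 17·3998607 + 3·22619537 = 135834930.
  From (x_6, y_6) = (768398401, 135834930): x_7 = 17·768398401 + 32·3·135834930 = 26102926097; y_7 = 17·135834930 + 3·768398401 = 4614389013.
Step 3: Verify x_7² - 32·y_7² = 681362750825443653409 - 681362750825443653408 = 1 (should be 1). ✓

(x_1, y_1) = (17, 3); (x_7, y_7) = (26102926097, 4614389013).


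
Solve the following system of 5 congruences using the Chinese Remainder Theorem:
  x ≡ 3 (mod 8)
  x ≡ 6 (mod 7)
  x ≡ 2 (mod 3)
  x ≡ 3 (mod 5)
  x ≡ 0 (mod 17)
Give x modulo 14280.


Product of moduli M = 8 · 7 · 3 · 5 · 17 = 14280.
Merge one congruence at a time:
  Start: x ≡ 3 (mod 8).
  Combine with x ≡ 6 (mod 7); new modulus lcm = 56.
    Write x = 3 + 8·t and substitute into x ≡ 6 (mod 7): 8·t ≡ 6 − 3 = 3 (mod 7).
    Reduce coefficients mod 7: 1·t ≡ 3 (mod 7).
    So t ≡ 3 (mod 7).
    Then x = 3 + 8·3 = 27, valid modulo lcm(8, 7) = 56: x ≡ 27 (mod 56).
  Combine with x ≡ 2 (mod 3); new modulus lcm = 168.
    Write x = 27 + 56·t and substitute into x ≡ 2 (mod 3): 56·t ≡ 2 − 27 = -25 (mod 3).
    Reduce coefficients mod 3: 2·t ≡ 2 (mod 3).
    The inverse of 2 mod 3 is 2 (since 2·2 = 4 = 1·3 + 1), so t ≡ 2·2 = 4 ≡ 1 (mod 3).
    Then x = 27 + 56·1 = 83, valid modulo lcm(56, 3) = 168: x ≡ 83 (mod 168).
  Combine with x ≡ 3 (mod 5); new modulus lcm = 840.
    Write x = 83 + 168·t and substitute into x ≡ 3 (mod 5): 168·t ≡ 3 − 83 = -80 (mod 5).
    Reduce coefficients mod 5: 3·t ≡ 0 (mod 5).
    The inverse of 3 mod 5 is 2 (since 3·2 = 6 = 1·5 + 1), so t ≡ 2·0 = 0 ≡ 0 (mod 5).
    Then x = 83 + 168·0 = 83, valid modulo lcm(168, 5) = 840: x ≡ 83 (mod 840).
  Combine with x ≡ 0 (mod 17); new modulus lcm = 14280.
    Write x = 83 + 840·t and substitute into x ≡ 0 (mod 17): 840·t ≡ 0 − 83 = -83 (mod 17).
    Reduce coefficients mod 17: 7·t ≡ 2 (mod 17).
    The inverse of 7 mod 17 is 5 (since 7·5 = 35 = 2·17 + 1), so t ≡ 5·2 = 10 ≡ 10 (mod 17).
    Then x = 83 + 840·10 = 8483, valid modulo lcm(840, 17) = 14280: x ≡ 8483 (mod 14280).
Verify against each original: 8483 mod 8 = 3, 8483 mod 7 = 6, 8483 mod 3 = 2, 8483 mod 5 = 3, 8483 mod 17 = 0.

x ≡ 8483 (mod 14280).


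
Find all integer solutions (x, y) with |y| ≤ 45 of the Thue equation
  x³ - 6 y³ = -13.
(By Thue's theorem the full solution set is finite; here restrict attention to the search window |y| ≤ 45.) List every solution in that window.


The equation is x³ - 6y³ = -13. For fixed y, x³ = 6·y³ − 13, so a solution requires the RHS to be a perfect cube.
Strategy: iterate y from -45 to 45, compute RHS = 6·y³ − 13, and check whether it is a (positive or negative) perfect cube.
Check small values of y:
  y = 0: RHS = -13 is not a perfect cube.
  y = 1: RHS = -7 is not a perfect cube.
  y = -1: RHS = -19 is not a perfect cube.
  y = 2: RHS = 35 is not a perfect cube.
  y = -2: RHS = -61 is not a perfect cube.
  y = 3: RHS = 149 is not a perfect cube.
  y = -3: RHS = -175 is not a perfect cube.
Continuing the search up to |y| = 45 finds no solutions either.
No (x, y) in the scanned range satisfies the equation.

No integer solutions with |y| ≤ 45.


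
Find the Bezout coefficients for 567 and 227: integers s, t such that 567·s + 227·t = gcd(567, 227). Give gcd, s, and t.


Euclidean algorithm on (567, 227) — divide until remainder is 0:
  567 = 2 · 227 + 113
  227 = 2 · 113 + 1
  113 = 113 · 1 + 0
gcd(567, 227) = 1.
Track Bezout coefficients alongside the remainders: start with r₀ = 567 = a·1 + b·0 (s = 1, t = 0) and r₁ = 227 = a·0 + b·1 (s = 0, t = 1); each new remainder r_{k+1} = r_{k-1} − q_k·r_k inherits s_{k+1} = s_{k-1} − q_k·s_k, t_{k+1} = t_{k-1} − q_k·t_k, so r_k = a·s_k + b·t_k at every step:
  q = 2: r = 113, s = 1 − 2·0 = 1, t = 0 − 2·1 = -2  (check: 567·1 + 227·(-2) = 113)
  q = 2: r = 1, s = 0 − 2·1 = -2, t = 1 − 2·(-2) = 5  (check: 567·(-2) + 227·5 = 1)
The row with r = 1 (the gcd) gives the Bezout coefficients s = -2, t = 5.
Result: 567 · (-2) + 227 · (5) = 1.

gcd(567, 227) = 1; s = -2, t = 5 (check: 567·(-2) + 227·5 = 1).


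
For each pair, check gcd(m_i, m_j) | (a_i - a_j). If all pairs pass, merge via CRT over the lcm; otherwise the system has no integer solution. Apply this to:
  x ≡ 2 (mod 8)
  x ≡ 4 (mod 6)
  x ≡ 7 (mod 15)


Moduli 8, 6, 15 are not pairwise coprime, so CRT works modulo lcm(m_i) when all pairwise compatibility conditions hold.
Pairwise compatibility: gcd(m_i, m_j) must divide a_i - a_j for every pair.
Merge one congruence at a time:
  Start: x ≡ 2 (mod 8).
  Combine with x ≡ 4 (mod 6): gcd(8, 6) = 2; 4 - 2 = 2, which IS divisible by 2, so compatible.
    Write x = 2 + 8·t and substitute into x ≡ 4 (mod 6): 8·t ≡ 4 − 2 = 2 (mod 6).
    Divide the congruence (and modulus) by g = 2: 4·t ≡ 1 (mod 3).
    Reduce coefficients mod 3: 1·t ≡ 1 (mod 3).
    So t ≡ 1 (mod 3).
    Then x = 2 + 8·1 = 10, valid modulo lcm(8, 6) = 24: x ≡ 10 (mod 24).
  Combine with x ≡ 7 (mod 15): gcd(24, 15) = 3; 7 - 10 = -3, which IS divisible by 3, so compatible.
    Write x = 10 + 24·t and substitute into x ≡ 7 (mod 15): 24·t ≡ 7 − 10 = -3 (mod 15).
    Divide the congruence (and modulus) by g = 3: 8·t ≡ -1 (mod 5).
    Reduce coefficients mod 5: 3·t ≡ 4 (mod 5).
    The inverse of 3 mod 5 is 2 (since 3·2 = 6 = 1·5 + 1), so t ≡ 2·4 = 8 ≡ 3 (mod 5).
    Then x = 10 + 24·3 = 82, valid modulo lcm(24, 15) = 120: x ≡ 82 (mod 120).
Verify: 82 mod 8 = 2, 82 mod 6 = 4, 82 mod 15 = 7.

x ≡ 82 (mod 120).


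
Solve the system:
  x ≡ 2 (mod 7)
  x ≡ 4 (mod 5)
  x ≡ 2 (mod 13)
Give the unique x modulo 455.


Moduli 7, 5, 13 are pairwise coprime; by CRT there is a unique solution modulo M = 7 · 5 · 13 = 455.
Solve pairwise, accumulating the modulus:
  Start with x ≡ 2 (mod 7).
  Combine with x ≡ 4 (mod 5): since gcd(7, 5) = 1, we get a unique residue mod 35.
    Write x = 2 + 7·t and substitute into x ≡ 4 (mod 5): 7·t ≡ 4 − 2 = 2 (mod 5).
    Reduce coefficients mod 5: 2·t ≡ 2 (mod 5).
    The inverse of 2 mod 5 is 3 (since 2·3 = 6 = 1·5 + 1), so t ≡ 3·2 = 6 ≡ 1 (mod 5).
    Then x = 2 + 7·1 = 9, valid modulo lcm(7, 5) = 35: x ≡ 9 (mod 35).
  Combine with x ≡ 2 (mod 13): since gcd(35, 13) = 1, we get a unique residue mod 455.
    Write x = 9 + 35·t and substitute into x ≡ 2 (mod 13): 35·t ≡ 2 − 9 = -7 (mod 13).
    Reduce coefficients mod 13: 9·t ≡ 6 (mod 13).
    The inverse of 9 mod 13 is 3 (since 9·3 = 27 = 2·13 + 1), so t ≡ 3·6 = 18 ≡ 5 (mod 13).
    Then x = 9 + 35·5 = 184, valid modulo lcm(35, 13) = 455: x ≡ 184 (mod 455).
Verify: 184 mod 7 = 2 ✓, 184 mod 5 = 4 ✓, 184 mod 13 = 2 ✓.

x ≡ 184 (mod 455).


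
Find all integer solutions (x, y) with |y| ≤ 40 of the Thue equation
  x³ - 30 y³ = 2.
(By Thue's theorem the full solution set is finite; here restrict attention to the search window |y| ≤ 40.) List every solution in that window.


The equation is x³ - 30y³ = 2. For fixed y, x³ = 30·y³ + 2, so a solution requires the RHS to be a perfect cube.
Strategy: iterate y from -40 to 40, compute RHS = 30·y³ + 2, and check whether it is a (positive or negative) perfect cube.
Check small values of y:
  y = 0: RHS = 2 is not a perfect cube.
  y = 1: RHS = 32 is not a perfect cube.
  y = -1: RHS = -28 is not a perfect cube.
  y = 2: RHS = 242 is not a perfect cube.
  y = -2: RHS = -238 is not a perfect cube.
  y = 3: RHS = 812 is not a perfect cube.
  y = -3: RHS = -808 is not a perfect cube.
Continuing the search up to |y| = 40 finds no solutions either.
No (x, y) in the scanned range satisfies the equation.

No integer solutions with |y| ≤ 40.


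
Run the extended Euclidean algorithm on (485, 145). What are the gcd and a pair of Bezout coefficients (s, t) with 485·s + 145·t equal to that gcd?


Euclidean algorithm on (485, 145) — divide until remainder is 0:
  485 = 3 · 145 + 50
  145 = 2 · 50 + 45
  50 = 1 · 45 + 5
  45 = 9 · 5 + 0
gcd(485, 145) = 5.
Track Bezout coefficients alongside the remainders: start with r₀ = 485 = a·1 + b·0 (s = 1, t = 0) and r₁ = 145 = a·0 + b·1 (s = 0, t = 1); each new remainder r_{k+1} = r_{k-1} − q_k·r_k inherits s_{k+1} = s_{k-1} − q_k·s_k, t_{k+1} = t_{k-1} − q_k·t_k, so r_k = a·s_k + b·t_k at every step:
  q = 3: r = 50, s = 1 − 3·0 = 1, t = 0 − 3·1 = -3  (check: 485·1 + 145·(-3) = 50)
  q = 2: r = 45, s = 0 − 2·1 = -2, t = 1 − 2·(-3) = 7  (check: 485·(-2) + 145·7 = 45)
  q = 1: r = 5, s = 1 − 1·(-2) = 3, t = -3 − 1·7 = -10  (check: 485·3 + 145·(-10) = 5)
The row with r = 5 (the gcd) gives the Bezout coefficients s = 3, t = -10.
Result: 485 · (3) + 145 · (-10) = 5.

gcd(485, 145) = 5; s = 3, t = -10 (check: 485·3 + 145·(-10) = 5).


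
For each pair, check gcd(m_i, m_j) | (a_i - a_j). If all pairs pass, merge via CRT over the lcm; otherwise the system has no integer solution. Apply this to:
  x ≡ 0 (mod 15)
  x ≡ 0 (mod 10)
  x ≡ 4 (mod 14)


Moduli 15, 10, 14 are not pairwise coprime, so CRT works modulo lcm(m_i) when all pairwise compatibility conditions hold.
Pairwise compatibility: gcd(m_i, m_j) must divide a_i - a_j for every pair.
Merge one congruence at a time:
  Start: x ≡ 0 (mod 15).
  Combine with x ≡ 0 (mod 10): gcd(15, 10) = 5; 0 - 0 = 0, which IS divisible by 5, so compatible.
    Write x = 0 + 15·t and substitute into x ≡ 0 (mod 10): 15·t ≡ 0 − 0 = 0 (mod 10).
    Divide the congruence (and modulus) by g = 5: 3·t ≡ 0 (mod 2).
    Reduce coefficients mod 2: 1·t ≡ 0 (mod 2).
    So t ≡ 0 (mod 2).
    Then x = 0 + 15·0 = 0, valid modulo lcm(15, 10) = 30: x ≡ 0 (mod 30).
  Combine with x ≡ 4 (mod 14): gcd(30, 14) = 2; 4 - 0 = 4, which IS divisible by 2, so compatible.
    Write x = 0 + 30·t and substitute into x ≡ 4 (mod 14): 30·t ≡ 4 − 0 = 4 (mod 14).
    Divide the congruence (and modulus) by g = 2: 15·t ≡ 2 (mod 7).
    Reduce coefficients mod 7: 1·t ≡ 2 (mod 7).
    So t ≡ 2 (mod 7).
    Then x = 0 + 30·2 = 60, valid modulo lcm(30, 14) = 210: x ≡ 60 (mod 210).
Verify: 60 mod 15 = 0, 60 mod 10 = 0, 60 mod 14 = 4.

x ≡ 60 (mod 210).


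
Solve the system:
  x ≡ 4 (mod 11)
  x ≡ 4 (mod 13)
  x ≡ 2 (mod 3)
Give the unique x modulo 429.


Moduli 11, 13, 3 are pairwise coprime; by CRT there is a unique solution modulo M = 11 · 13 · 3 = 429.
Solve pairwise, accumulating the modulus:
  Start with x ≡ 4 (mod 11).
  Combine with x ≡ 4 (mod 13): since gcd(11, 13) = 1, we get a unique residue mod 143.
    Write x = 4 + 11·t and substitute into x ≡ 4 (mod 13): 11·t ≡ 4 − 4 = 0 (mod 13).
    The inverse of 11 mod 13 is 6 (since 11·6 = 66 = 5·13 + 1), so t ≡ 6·0 = 0 ≡ 0 (mod 13).
    Then x = 4 + 11·0 = 4, valid modulo lcm(11, 13) = 143: x ≡ 4 (mod 143).
  Combine with x ≡ 2 (mod 3): since gcd(143, 3) = 1, we get a unique residue mod 429.
    Write x = 4 + 143·t and substitute into x ≡ 2 (mod 3): 143·t ≡ 2 − 4 = -2 (mod 3).
    Reduce coefficients mod 3: 2·t ≡ 1 (mod 3).
    The inverse of 2 mod 3 is 2 (since 2·2 = 4 = 1·3 + 1), so t ≡ 2·1 = 2 ≡ 2 (mod 3).
    Then x = 4 + 143·2 = 290, valid modulo lcm(143, 3) = 429: x ≡ 290 (mod 429).
Verify: 290 mod 11 = 4 ✓, 290 mod 13 = 4 ✓, 290 mod 3 = 2 ✓.

x ≡ 290 (mod 429).


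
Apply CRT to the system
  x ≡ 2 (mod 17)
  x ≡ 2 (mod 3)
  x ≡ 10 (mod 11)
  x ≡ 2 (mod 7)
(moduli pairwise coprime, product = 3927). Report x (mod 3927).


Product of moduli M = 17 · 3 · 11 · 7 = 3927.
Merge one congruence at a time:
  Start: x ≡ 2 (mod 17).
  Combine with x ≡ 2 (mod 3); new modulus lcm = 51.
    Write x = 2 + 17·t and substitute into x ≡ 2 (mod 3): 17·t ≡ 2 − 2 = 0 (mod 3).
    Reduce coefficients mod 3: 2·t ≡ 0 (mod 3).
    The inverse of 2 mod 3 is 2 (since 2·2 = 4 = 1·3 + 1), so t ≡ 2·0 = 0 ≡ 0 (mod 3).
    Then x = 2 + 17·0 = 2, valid modulo lcm(17, 3) = 51: x ≡ 2 (mod 51).
  Combine with x ≡ 10 (mod 11); new modulus lcm = 561.
    Write x = 2 + 51·t and substitute into x ≡ 10 (mod 11): 51·t ≡ 10 − 2 = 8 (mod 11).
    Reduce coefficients mod 11: 7·t ≡ 8 (mod 11).
    The inverse of 7 mod 11 is 8 (since 7·8 = 56 = 5·11 + 1), so t ≡ 8·8 = 64 ≡ 9 (mod 11).
    Then x = 2 + 51·9 = 461, valid modulo lcm(51, 11) = 561: x ≡ 461 (mod 561).
  Combine with x ≡ 2 (mod 7); new modulus lcm = 3927.
    Write x = 461 + 561·t and substitute into x ≡ 2 (mod 7): 561·t ≡ 2 − 461 = -459 (mod 7).
    Reduce coefficients mod 7: 1·t ≡ 3 (mod 7).
    So t ≡ 3 (mod 7).
    Then x = 461 + 561·3 = 2144, valid modulo lcm(561, 7) = 3927: x ≡ 2144 (mod 3927).
Verify against each original: 2144 mod 17 = 2, 2144 mod 3 = 2, 2144 mod 11 = 10, 2144 mod 7 = 2.

x ≡ 2144 (mod 3927).


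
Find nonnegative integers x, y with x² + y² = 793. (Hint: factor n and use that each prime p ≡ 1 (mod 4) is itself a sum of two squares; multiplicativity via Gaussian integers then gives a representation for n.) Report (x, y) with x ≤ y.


Step 1: Factor n = 793 = 13 · 61.
Step 2: Check the mod-4 condition on each prime factor: 13 ≡ 1 (mod 4), exponent 1; 61 ≡ 1 (mod 4), exponent 1.
All primes ≡ 3 (mod 4) appear to even exponent (or don't appear), so by the two-squares theorem n IS expressible as a sum of two squares.
Step 3: Build a representation. Here n = 13 · 61 is a product of primes ≡ 1 (mod 4). Each prime p ≡ 1 (mod 4) is itself a sum of two squares; find a² by testing p − a² for a perfect square:
  13: 13 − 1² = 12, 13 − 2² = 9 = 3² ⇒ 13 = 2² + 3².
  61: 61 − 1² = 60, 61 − 2² = 57, 61 − 3² = 52, 61 − 4² = 45, 61 − 5² = 36 = 6² ⇒ 61 = 5² + 6².
  Combine using the Brahmagupta–Fibonacci identity (a² + b²)(c² + d²) = (ac − bd)² + (ad + bc)² = (ac + bd)² + (ad − bc)²:
  13 · 61 = 793: from (2² + 3²)(5² + 6²), take (2·5 − 3·6, 2·6 + 3·5) = (10 − 18, 12 + 15) = (-8, 27); dropping signs (only squares matter) gives (8, 27); check 8² + 27² = 64 + 729 = 793 ✓.
Step 4: Order so x ≤ y and verify: 8² + 27² = 64 + 729 = 793 = n. ✓

n = 793 = 8² + 27² (one valid representation with x ≤ y).


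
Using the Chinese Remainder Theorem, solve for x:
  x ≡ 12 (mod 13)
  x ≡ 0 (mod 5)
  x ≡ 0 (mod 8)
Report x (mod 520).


Moduli 13, 5, 8 are pairwise coprime; by CRT there is a unique solution modulo M = 13 · 5 · 8 = 520.
Solve pairwise, accumulating the modulus:
  Start with x ≡ 12 (mod 13).
  Combine with x ≡ 0 (mod 5): since gcd(13, 5) = 1, we get a unique residue mod 65.
    Write x = 12 + 13·t and substitute into x ≡ 0 (mod 5): 13·t ≡ 0 − 12 = -12 (mod 5).
    Reduce coefficients mod 5: 3·t ≡ 3 (mod 5).
    The inverse of 3 mod 5 is 2 (since 3·2 = 6 = 1·5 + 1), so t ≡ 2·3 = 6 ≡ 1 (mod 5).
    Then x = 12 + 13·1 = 25, valid modulo lcm(13, 5) = 65: x ≡ 25 (mod 65).
  Combine with x ≡ 0 (mod 8): since gcd(65, 8) = 1, we get a unique residue mod 520.
    Write x = 25 + 65·t and substitute into x ≡ 0 (mod 8): 65·t ≡ 0 − 25 = -25 (mod 8).
    Reduce coefficients mod 8: 1·t ≡ 7 (mod 8).
    So t ≡ 7 (mod 8).
    Then x = 25 + 65·7 = 480, valid modulo lcm(65, 8) = 520: x ≡ 480 (mod 520).
Verify: 480 mod 13 = 12 ✓, 480 mod 5 = 0 ✓, 480 mod 8 = 0 ✓.

x ≡ 480 (mod 520).


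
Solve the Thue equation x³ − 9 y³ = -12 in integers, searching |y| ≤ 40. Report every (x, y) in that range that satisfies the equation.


The equation is x³ - 9y³ = -12. For fixed y, x³ = 9·y³ − 12, so a solution requires the RHS to be a perfect cube.
Strategy: iterate y from -40 to 40, compute RHS = 9·y³ − 12, and check whether it is a (positive or negative) perfect cube.
Check small values of y:
  y = 0: RHS = -12 is not a perfect cube.
  y = 1: RHS = -3 is not a perfect cube.
  y = -1: RHS = -21 is not a perfect cube.
  y = 2: RHS = 60 is not a perfect cube.
  y = -2: RHS = -84 is not a perfect cube.
  y = 3: RHS = 231 is not a perfect cube.
  y = -3: RHS = -255 is not a perfect cube.
Continuing the search up to |y| = 40 finds no solutions either.
No (x, y) in the scanned range satisfies the equation.

No integer solutions with |y| ≤ 40.


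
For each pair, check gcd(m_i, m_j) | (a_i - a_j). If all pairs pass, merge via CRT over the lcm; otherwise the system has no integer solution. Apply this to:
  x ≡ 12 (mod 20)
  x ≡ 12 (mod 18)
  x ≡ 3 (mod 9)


Moduli 20, 18, 9 are not pairwise coprime, so CRT works modulo lcm(m_i) when all pairwise compatibility conditions hold.
Pairwise compatibility: gcd(m_i, m_j) must divide a_i - a_j for every pair.
Merge one congruence at a time:
  Start: x ≡ 12 (mod 20).
  Combine with x ≡ 12 (mod 18): gcd(20, 18) = 2; 12 - 12 = 0, which IS divisible by 2, so compatible.
    Write x = 12 + 20·t and substitute into x ≡ 12 (mod 18): 20·t ≡ 12 − 12 = 0 (mod 18).
    Divide the congruence (and modulus) by g = 2: 10·t ≡ 0 (mod 9).
    Reduce coefficients mod 9: 1·t ≡ 0 (mod 9).
    So t ≡ 0 (mod 9).
    Then x = 12 + 20·0 = 12, valid modulo lcm(20, 18) = 180: x ≡ 12 (mod 180).
  Combine with x ≡ 3 (mod 9): gcd(180, 9) = 9; 3 - 12 = -9, which IS divisible by 9, so compatible.
    Write x = 12 + 180·t and substitute into x ≡ 3 (mod 9): 180·t ≡ 3 − 12 = -9 (mod 9).
    Divide the congruence (and modulus) by g = 9: 20·t ≡ -1 (mod 1).
    Modulo 1 every t works; take t = 0.
    Then x = 12 + 180·0 = 12, valid modulo lcm(180, 9) = 180: x ≡ 12 (mod 180).
Verify: 12 mod 20 = 12, 12 mod 18 = 12, 12 mod 9 = 3.

x ≡ 12 (mod 180).
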